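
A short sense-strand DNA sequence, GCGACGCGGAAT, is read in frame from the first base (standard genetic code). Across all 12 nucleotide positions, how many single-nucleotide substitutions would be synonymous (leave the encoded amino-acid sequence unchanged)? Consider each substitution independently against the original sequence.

11

Codon 1 (GCG, Ala): 3 synonymous substitutions.
Codon 2 (ACG, Thr): 3 synonymous substitutions.
Codon 3 (CGG, Arg): 4 synonymous substitutions.
Codon 4 (AAT, Asn): 1 synonymous substitution.
Total: 3 + 3 + 4 + 1 = 11.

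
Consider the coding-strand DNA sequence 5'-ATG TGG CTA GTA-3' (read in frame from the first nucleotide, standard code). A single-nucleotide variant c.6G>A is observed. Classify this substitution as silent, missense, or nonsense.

nonsense

Position 6 falls in codon 2: TGG → Trp.
After the substitution the codon is TGA → Stop.
The new codon is a stop codon, so this is a nonsense mutation.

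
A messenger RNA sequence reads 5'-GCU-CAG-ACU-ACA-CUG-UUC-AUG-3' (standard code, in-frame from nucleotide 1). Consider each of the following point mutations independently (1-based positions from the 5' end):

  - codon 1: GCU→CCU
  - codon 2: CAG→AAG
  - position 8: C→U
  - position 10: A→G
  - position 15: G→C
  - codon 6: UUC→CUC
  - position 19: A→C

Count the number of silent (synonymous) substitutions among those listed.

Codon 1: GCU (Ala) → CCU (Pro) — missense.
Codon 2: CAG (Gln) → AAG (Lys) — missense.
Codon 3: ACU (Thr) → AUU (Ile) — missense.
Codon 4: ACA (Thr) → GCA (Ala) — missense.
Codon 5: CUG (Leu) → CUC (Leu) — synonymous.
Codon 6: UUC (Phe) → CUC (Leu) — missense.
Codon 7: AUG (Met) → CUG (Leu) — missense.
Synonymous: 1 of 7.

1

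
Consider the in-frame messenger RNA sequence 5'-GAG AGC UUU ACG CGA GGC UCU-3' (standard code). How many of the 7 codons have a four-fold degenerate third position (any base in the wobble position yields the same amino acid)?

Codon 1 GAG (Glu): third position 2-fold.
Codon 2 AGC (Ser): third position 2-fold.
Codon 3 UUU (Phe): third position 2-fold.
Codon 4 ACG (Thr): third position 4-fold.
Codon 5 CGA (Arg): third position 4-fold.
Codon 6 GGC (Gly): third position 4-fold.
Codon 7 UCU (Ser): third position 4-fold.
Four-fold degenerate third positions: 4.

4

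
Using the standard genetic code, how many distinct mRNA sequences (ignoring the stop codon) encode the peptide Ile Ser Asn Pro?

Ile: 3 codons.
Ser: 6 codons.
Asn: 2 codons.
Pro: 4 codons.
3 × 6 × 2 × 4 = 144.

144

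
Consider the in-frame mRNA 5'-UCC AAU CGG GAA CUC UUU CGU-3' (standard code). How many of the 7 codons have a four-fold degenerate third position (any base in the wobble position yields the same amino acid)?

Codon 1 UCC (Ser): third position 4-fold.
Codon 2 AAU (Asn): third position 2-fold.
Codon 3 CGG (Arg): third position 4-fold.
Codon 4 GAA (Glu): third position 2-fold.
Codon 5 CUC (Leu): third position 4-fold.
Codon 6 UUU (Phe): third position 2-fold.
Codon 7 CGU (Arg): third position 4-fold.
Four-fold degenerate third positions: 4.

4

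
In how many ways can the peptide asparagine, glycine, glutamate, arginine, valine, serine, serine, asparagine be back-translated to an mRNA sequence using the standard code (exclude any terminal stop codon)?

Asn: 2 codons.
Gly: 4 codons.
Glu: 2 codons.
Arg: 6 codons.
Val: 4 codons.
Ser: 6 codons.
Ser: 6 codons.
Asn: 2 codons.
2 × 4 × 2 × 6 × 4 × 6 × 6 × 2 = 27648.

27648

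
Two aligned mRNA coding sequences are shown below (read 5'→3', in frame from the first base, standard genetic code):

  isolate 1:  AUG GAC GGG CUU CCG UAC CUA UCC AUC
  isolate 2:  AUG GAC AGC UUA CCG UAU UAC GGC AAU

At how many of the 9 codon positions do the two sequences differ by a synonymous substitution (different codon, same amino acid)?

2

Codon 1: AUG Met / AUG Met — identical.
Codon 2: GAC Asp / GAC Asp — identical.
Codon 3: GGG Gly / AGC Ser — nonsynonymous.
Codon 4: CUU Leu / UUA Leu — synonymous.
Codon 5: CCG Pro / CCG Pro — identical.
Codon 6: UAC Tyr / UAU Tyr — synonymous.
Codon 7: CUA Leu / UAC Tyr — nonsynonymous.
Codon 8: UCC Ser / GGC Gly — nonsynonymous.
Codon 9: AUC Ile / AAU Asn — nonsynonymous.
Synonymous differences: 2.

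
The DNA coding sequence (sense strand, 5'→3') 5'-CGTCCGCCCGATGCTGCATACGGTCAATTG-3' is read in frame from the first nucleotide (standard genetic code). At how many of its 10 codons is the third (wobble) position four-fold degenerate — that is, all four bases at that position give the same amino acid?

Codon 1 CGT (Arg): third position 4-fold.
Codon 2 CCG (Pro): third position 4-fold.
Codon 3 CCC (Pro): third position 4-fold.
Codon 4 GAT (Asp): third position 2-fold.
Codon 5 GCT (Ala): third position 4-fold.
Codon 6 GCA (Ala): third position 4-fold.
Codon 7 TAC (Tyr): third position 2-fold.
Codon 8 GGT (Gly): third position 4-fold.
Codon 9 CAA (Gln): third position 2-fold.
Codon 10 TTG (Leu): third position 2-fold.
Four-fold degenerate third positions: 6.

6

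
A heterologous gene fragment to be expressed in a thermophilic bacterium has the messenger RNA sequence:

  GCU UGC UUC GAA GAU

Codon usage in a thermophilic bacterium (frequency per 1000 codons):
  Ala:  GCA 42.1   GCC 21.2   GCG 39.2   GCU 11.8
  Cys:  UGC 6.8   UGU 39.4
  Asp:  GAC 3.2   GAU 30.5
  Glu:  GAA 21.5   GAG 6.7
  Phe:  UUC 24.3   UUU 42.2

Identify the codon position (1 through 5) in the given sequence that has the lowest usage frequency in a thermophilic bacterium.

Codon 1 GCU (Ala): 11.8 per 1000.
Codon 2 UGC (Cys): 6.8 per 1000.
Codon 3 UUC (Phe): 24.3 per 1000.
Codon 4 GAA (Glu): 21.5 per 1000.
Codon 5 GAU (Asp): 30.5 per 1000.
Lowest frequency is 6.8 at codon 2.

2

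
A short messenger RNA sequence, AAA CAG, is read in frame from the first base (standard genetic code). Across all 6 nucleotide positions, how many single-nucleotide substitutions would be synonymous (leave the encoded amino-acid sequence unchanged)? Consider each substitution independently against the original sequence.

Codon 1 (AAA, Lys): 1 synonymous substitution.
Codon 2 (CAG, Gln): 1 synonymous substitution.
Total: 1 + 1 = 2.

2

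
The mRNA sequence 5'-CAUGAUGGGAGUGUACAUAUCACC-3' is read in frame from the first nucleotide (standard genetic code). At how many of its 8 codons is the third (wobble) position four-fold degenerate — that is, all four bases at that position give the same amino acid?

Codon 1 CAU (His): third position 2-fold.
Codon 2 GAU (Asp): third position 2-fold.
Codon 3 GGG (Gly): third position 4-fold.
Codon 4 AGU (Ser): third position 2-fold.
Codon 5 GUA (Val): third position 4-fold.
Codon 6 CAU (His): third position 2-fold.
Codon 7 AUC (Ile): third position 3-fold.
Codon 8 ACC (Thr): third position 4-fold.
Four-fold degenerate third positions: 3.

3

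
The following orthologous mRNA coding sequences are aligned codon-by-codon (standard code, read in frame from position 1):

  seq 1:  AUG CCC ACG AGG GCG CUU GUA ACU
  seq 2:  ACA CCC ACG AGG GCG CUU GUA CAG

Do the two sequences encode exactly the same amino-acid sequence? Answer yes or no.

Codon 1: AUG Met / ACA Thr — nonsynonymous.
Codon 2: CCC Pro / CCC Pro — identical.
Codon 3: ACG Thr / ACG Thr — identical.
Codon 4: AGG Arg / AGG Arg — identical.
Codon 5: GCG Ala / GCG Ala — identical.
Codon 6: CUU Leu / CUU Leu — identical.
Codon 7: GUA Val / GUA Val — identical.
Codon 8: ACU Thr / CAG Gln — nonsynonymous.
Nonsynonymous differences: 2 → different protein.

no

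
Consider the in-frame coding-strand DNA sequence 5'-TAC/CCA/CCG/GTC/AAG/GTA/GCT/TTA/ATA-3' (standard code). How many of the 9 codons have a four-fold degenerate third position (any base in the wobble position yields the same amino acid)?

Codon 1 TAC (Tyr): third position 2-fold.
Codon 2 CCA (Pro): third position 4-fold.
Codon 3 CCG (Pro): third position 4-fold.
Codon 4 GTC (Val): third position 4-fold.
Codon 5 AAG (Lys): third position 2-fold.
Codon 6 GTA (Val): third position 4-fold.
Codon 7 GCT (Ala): third position 4-fold.
Codon 8 TTA (Leu): third position 2-fold.
Codon 9 ATA (Ile): third position 3-fold.
Four-fold degenerate third positions: 5.

5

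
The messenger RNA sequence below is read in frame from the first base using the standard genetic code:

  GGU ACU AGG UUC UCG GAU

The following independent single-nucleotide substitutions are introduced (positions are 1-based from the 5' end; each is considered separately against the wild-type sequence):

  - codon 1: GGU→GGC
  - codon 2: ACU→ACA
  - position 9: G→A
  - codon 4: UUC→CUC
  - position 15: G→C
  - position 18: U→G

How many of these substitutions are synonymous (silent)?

Codon 1: GGU (Gly) → GGC (Gly) — synonymous.
Codon 2: ACU (Thr) → ACA (Thr) — synonymous.
Codon 3: AGG (Arg) → AGA (Arg) — synonymous.
Codon 4: UUC (Phe) → CUC (Leu) — missense.
Codon 5: UCG (Ser) → UCC (Ser) — synonymous.
Codon 6: GAU (Asp) → GAG (Glu) — missense.
Synonymous: 4 of 6.

4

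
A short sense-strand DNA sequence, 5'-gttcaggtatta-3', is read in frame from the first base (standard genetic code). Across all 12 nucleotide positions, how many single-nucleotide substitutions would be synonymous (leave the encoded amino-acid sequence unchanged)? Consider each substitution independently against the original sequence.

9

Codon 1 (GTT, Val): 3 synonymous substitutions.
Codon 2 (CAG, Gln): 1 synonymous substitution.
Codon 3 (GTA, Val): 3 synonymous substitutions.
Codon 4 (TTA, Leu): 2 synonymous substitutions.
Total: 3 + 1 + 3 + 2 = 9.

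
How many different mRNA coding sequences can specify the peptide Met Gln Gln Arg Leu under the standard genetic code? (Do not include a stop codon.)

144

Met: 1 codon.
Gln: 2 codons.
Gln: 2 codons.
Arg: 6 codons.
Leu: 6 codons.
1 × 2 × 2 × 6 × 6 = 144.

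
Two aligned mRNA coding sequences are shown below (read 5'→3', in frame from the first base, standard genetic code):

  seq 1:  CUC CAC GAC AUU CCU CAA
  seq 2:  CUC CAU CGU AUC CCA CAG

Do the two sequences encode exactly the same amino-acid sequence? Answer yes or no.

Codon 1: CUC Leu / CUC Leu — identical.
Codon 2: CAC His / CAU His — synonymous.
Codon 3: GAC Asp / CGU Arg — nonsynonymous.
Codon 4: AUU Ile / AUC Ile — synonymous.
Codon 5: CCU Pro / CCA Pro — synonymous.
Codon 6: CAA Gln / CAG Gln — synonymous.
Nonsynonymous differences: 1 → different protein.

no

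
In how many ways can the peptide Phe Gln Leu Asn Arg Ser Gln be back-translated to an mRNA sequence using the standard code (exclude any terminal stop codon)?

Phe: 2 codons.
Gln: 2 codons.
Leu: 6 codons.
Asn: 2 codons.
Arg: 6 codons.
Ser: 6 codons.
Gln: 2 codons.
2 × 2 × 6 × 2 × 6 × 6 × 2 = 3456.

3456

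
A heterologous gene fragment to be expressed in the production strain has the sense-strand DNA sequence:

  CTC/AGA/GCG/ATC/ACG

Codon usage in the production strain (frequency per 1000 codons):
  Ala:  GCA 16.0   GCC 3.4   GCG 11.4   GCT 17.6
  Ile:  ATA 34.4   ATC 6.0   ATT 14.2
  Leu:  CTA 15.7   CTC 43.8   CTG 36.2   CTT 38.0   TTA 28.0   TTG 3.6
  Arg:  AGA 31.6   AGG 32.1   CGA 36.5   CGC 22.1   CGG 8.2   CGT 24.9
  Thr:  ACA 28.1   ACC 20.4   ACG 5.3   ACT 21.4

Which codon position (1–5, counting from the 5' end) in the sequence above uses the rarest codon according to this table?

Codon 1 CTC (Leu): 43.8 per 1000.
Codon 2 AGA (Arg): 31.6 per 1000.
Codon 3 GCG (Ala): 11.4 per 1000.
Codon 4 ATC (Ile): 6.0 per 1000.
Codon 5 ACG (Thr): 5.3 per 1000.
Lowest frequency is 5.3 at codon 5.

5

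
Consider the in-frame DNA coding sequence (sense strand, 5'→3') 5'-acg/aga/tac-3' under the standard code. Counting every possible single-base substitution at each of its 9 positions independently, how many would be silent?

6

Codon 1 (ACG, Thr): 3 synonymous substitutions.
Codon 2 (AGA, Arg): 2 synonymous substitutions.
Codon 3 (TAC, Tyr): 1 synonymous substitution.
Total: 3 + 2 + 1 = 6.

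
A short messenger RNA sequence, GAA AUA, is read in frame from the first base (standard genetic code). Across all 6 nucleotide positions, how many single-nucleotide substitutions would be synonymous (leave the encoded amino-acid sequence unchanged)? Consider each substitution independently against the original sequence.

3

Codon 1 (GAA, Glu): 1 synonymous substitution.
Codon 2 (AUA, Ile): 2 synonymous substitutions.
Total: 1 + 2 = 3.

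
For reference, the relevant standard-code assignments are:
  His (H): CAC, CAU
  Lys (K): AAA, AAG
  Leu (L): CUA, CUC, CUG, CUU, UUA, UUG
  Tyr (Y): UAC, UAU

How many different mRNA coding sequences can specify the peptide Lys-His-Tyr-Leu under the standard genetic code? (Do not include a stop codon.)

Lys: 2 codons.
His: 2 codons.
Tyr: 2 codons.
Leu: 6 codons.
2 × 2 × 2 × 6 = 48.

48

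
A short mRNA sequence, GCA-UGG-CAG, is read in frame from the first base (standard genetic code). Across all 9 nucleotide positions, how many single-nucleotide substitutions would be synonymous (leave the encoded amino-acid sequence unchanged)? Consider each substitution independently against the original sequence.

4

Codon 1 (GCA, Ala): 3 synonymous substitutions.
Codon 2 (UGG, Trp): 0 synonymous substitutions.
Codon 3 (CAG, Gln): 1 synonymous substitution.
Total: 3 + 0 + 1 = 4.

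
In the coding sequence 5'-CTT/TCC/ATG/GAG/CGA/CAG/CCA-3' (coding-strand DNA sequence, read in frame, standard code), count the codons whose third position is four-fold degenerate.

4

Codon 1 CTT (Leu): third position 4-fold.
Codon 2 TCC (Ser): third position 4-fold.
Codon 3 ATG (Met): third position 1-fold.
Codon 4 GAG (Glu): third position 2-fold.
Codon 5 CGA (Arg): third position 4-fold.
Codon 6 CAG (Gln): third position 2-fold.
Codon 7 CCA (Pro): third position 4-fold.
Four-fold degenerate third positions: 4.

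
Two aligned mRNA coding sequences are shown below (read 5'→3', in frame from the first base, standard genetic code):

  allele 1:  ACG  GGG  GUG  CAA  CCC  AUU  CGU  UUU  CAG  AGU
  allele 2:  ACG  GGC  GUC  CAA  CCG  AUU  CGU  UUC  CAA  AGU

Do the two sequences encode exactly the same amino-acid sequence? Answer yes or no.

yes

Codon 1: ACG Thr / ACG Thr — identical.
Codon 2: GGG Gly / GGC Gly — synonymous.
Codon 3: GUG Val / GUC Val — synonymous.
Codon 4: CAA Gln / CAA Gln — identical.
Codon 5: CCC Pro / CCG Pro — synonymous.
Codon 6: AUU Ile / AUU Ile — identical.
Codon 7: CGU Arg / CGU Arg — identical.
Codon 8: UUU Phe / UUC Phe — synonymous.
Codon 9: CAG Gln / CAA Gln — synonymous.
Codon 10: AGU Ser / AGU Ser — identical.
Nonsynonymous differences: 0 → same protein.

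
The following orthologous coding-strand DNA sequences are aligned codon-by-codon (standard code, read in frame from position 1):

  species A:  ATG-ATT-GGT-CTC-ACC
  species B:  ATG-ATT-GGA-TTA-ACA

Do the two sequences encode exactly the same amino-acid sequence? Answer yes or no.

yes

Codon 1: ATG Met / ATG Met — identical.
Codon 2: ATT Ile / ATT Ile — identical.
Codon 3: GGT Gly / GGA Gly — synonymous.
Codon 4: CTC Leu / TTA Leu — synonymous.
Codon 5: ACC Thr / ACA Thr — synonymous.
Nonsynonymous differences: 0 → same protein.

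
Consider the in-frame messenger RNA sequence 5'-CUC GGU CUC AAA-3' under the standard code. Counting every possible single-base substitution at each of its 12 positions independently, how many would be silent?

10

Codon 1 (CUC, Leu): 3 synonymous substitutions.
Codon 2 (GGU, Gly): 3 synonymous substitutions.
Codon 3 (CUC, Leu): 3 synonymous substitutions.
Codon 4 (AAA, Lys): 1 synonymous substitution.
Total: 3 + 3 + 3 + 1 = 10.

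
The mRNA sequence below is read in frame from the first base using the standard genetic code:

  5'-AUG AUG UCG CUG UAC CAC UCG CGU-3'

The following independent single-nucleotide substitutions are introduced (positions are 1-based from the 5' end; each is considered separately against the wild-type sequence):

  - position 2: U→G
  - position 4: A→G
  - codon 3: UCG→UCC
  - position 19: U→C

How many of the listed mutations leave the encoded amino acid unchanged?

1

Codon 1: AUG (Met) → AGG (Arg) — missense.
Codon 2: AUG (Met) → GUG (Val) — missense.
Codon 3: UCG (Ser) → UCC (Ser) — synonymous.
Codon 7: UCG (Ser) → CCG (Pro) — missense.
Synonymous: 1 of 4.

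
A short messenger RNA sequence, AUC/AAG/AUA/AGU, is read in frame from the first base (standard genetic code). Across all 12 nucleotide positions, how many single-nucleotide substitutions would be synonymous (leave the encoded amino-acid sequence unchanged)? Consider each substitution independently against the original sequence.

Codon 1 (AUC, Ile): 2 synonymous substitutions.
Codon 2 (AAG, Lys): 1 synonymous substitution.
Codon 3 (AUA, Ile): 2 synonymous substitutions.
Codon 4 (AGU, Ser): 1 synonymous substitution.
Total: 2 + 1 + 2 + 1 = 6.

6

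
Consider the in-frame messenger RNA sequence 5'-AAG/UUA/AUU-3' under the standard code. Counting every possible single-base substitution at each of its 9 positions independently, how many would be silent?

5

Codon 1 (AAG, Lys): 1 synonymous substitution.
Codon 2 (UUA, Leu): 2 synonymous substitutions.
Codon 3 (AUU, Ile): 2 synonymous substitutions.
Total: 1 + 2 + 2 = 5.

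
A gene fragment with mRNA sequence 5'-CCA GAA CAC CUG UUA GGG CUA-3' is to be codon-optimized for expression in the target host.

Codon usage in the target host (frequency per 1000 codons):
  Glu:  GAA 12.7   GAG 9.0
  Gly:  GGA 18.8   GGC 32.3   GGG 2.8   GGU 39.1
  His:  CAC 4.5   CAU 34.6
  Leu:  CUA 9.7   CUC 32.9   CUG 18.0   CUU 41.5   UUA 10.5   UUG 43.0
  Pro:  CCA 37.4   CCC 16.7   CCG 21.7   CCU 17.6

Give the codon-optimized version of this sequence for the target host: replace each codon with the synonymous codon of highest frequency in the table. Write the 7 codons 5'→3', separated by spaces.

CCA GAA CAU UUG UUG GGU UUG

Codon 1 (Pro): best is CCA at 37.4.
Codon 2 (Glu): best is GAA at 12.7.
Codon 3 (His): best is CAU at 34.6.
Codon 4 (Leu): best is UUG at 43.0.
Codon 5 (Leu): best is UUG at 43.0.
Codon 6 (Gly): best is GGU at 39.1.
Codon 7 (Leu): best is UUG at 43.0.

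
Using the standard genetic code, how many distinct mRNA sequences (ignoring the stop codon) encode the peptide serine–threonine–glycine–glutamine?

Ser: 6 codons.
Thr: 4 codons.
Gly: 4 codons.
Gln: 2 codons.
6 × 4 × 4 × 2 = 192.

192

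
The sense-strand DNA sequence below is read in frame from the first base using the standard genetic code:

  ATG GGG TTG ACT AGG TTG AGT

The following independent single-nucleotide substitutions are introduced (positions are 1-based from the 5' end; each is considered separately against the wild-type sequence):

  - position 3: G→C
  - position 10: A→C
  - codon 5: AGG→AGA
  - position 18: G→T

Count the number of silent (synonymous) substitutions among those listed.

1

Codon 1: ATG (Met) → ATC (Ile) — missense.
Codon 4: ACT (Thr) → CCT (Pro) — missense.
Codon 5: AGG (Arg) → AGA (Arg) — synonymous.
Codon 6: TTG (Leu) → TTT (Phe) — missense.
Synonymous: 1 of 4.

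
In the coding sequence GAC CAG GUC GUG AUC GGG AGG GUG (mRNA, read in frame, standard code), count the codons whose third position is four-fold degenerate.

Codon 1 GAC (Asp): third position 2-fold.
Codon 2 CAG (Gln): third position 2-fold.
Codon 3 GUC (Val): third position 4-fold.
Codon 4 GUG (Val): third position 4-fold.
Codon 5 AUC (Ile): third position 3-fold.
Codon 6 GGG (Gly): third position 4-fold.
Codon 7 AGG (Arg): third position 2-fold.
Codon 8 GUG (Val): third position 4-fold.
Four-fold degenerate third positions: 4.

4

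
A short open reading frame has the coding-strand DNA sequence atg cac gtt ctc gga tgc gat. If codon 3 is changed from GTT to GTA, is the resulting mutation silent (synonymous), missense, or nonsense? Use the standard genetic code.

silent

Position 9 falls in codon 3: GTT → Val.
After the substitution the codon is GTA → Val.
Both encode Val, so the change is synonymous.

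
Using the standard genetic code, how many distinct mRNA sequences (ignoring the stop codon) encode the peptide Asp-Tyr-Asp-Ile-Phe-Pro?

192

Asp: 2 codons.
Tyr: 2 codons.
Asp: 2 codons.
Ile: 3 codons.
Phe: 2 codons.
Pro: 4 codons.
2 × 2 × 2 × 3 × 2 × 4 = 192.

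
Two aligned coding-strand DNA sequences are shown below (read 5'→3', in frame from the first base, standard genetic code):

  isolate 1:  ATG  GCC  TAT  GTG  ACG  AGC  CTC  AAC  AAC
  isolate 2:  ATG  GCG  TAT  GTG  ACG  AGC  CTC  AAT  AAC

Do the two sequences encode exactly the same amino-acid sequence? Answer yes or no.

Codon 1: ATG Met / ATG Met — identical.
Codon 2: GCC Ala / GCG Ala — synonymous.
Codon 3: TAT Tyr / TAT Tyr — identical.
Codon 4: GTG Val / GTG Val — identical.
Codon 5: ACG Thr / ACG Thr — identical.
Codon 6: AGC Ser / AGC Ser — identical.
Codon 7: CTC Leu / CTC Leu — identical.
Codon 8: AAC Asn / AAT Asn — synonymous.
Codon 9: AAC Asn / AAC Asn — identical.
Nonsynonymous differences: 0 → same protein.

yes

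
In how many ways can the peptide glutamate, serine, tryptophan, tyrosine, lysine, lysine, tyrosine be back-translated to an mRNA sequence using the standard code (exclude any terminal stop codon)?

Glu: 2 codons.
Ser: 6 codons.
Trp: 1 codon.
Tyr: 2 codons.
Lys: 2 codons.
Lys: 2 codons.
Tyr: 2 codons.
2 × 6 × 1 × 2 × 2 × 2 × 2 = 192.

192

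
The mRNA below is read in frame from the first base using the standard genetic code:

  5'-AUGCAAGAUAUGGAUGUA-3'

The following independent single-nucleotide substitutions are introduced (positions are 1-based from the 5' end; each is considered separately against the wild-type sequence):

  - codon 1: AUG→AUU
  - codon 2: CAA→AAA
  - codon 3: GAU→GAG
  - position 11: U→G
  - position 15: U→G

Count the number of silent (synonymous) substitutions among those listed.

0

Codon 1: AUG (Met) → AUU (Ile) — missense.
Codon 2: CAA (Gln) → AAA (Lys) — missense.
Codon 3: GAU (Asp) → GAG (Glu) — missense.
Codon 4: AUG (Met) → AGG (Arg) — missense.
Codon 5: GAU (Asp) → GAG (Glu) — missense.
Synonymous: 0 of 5.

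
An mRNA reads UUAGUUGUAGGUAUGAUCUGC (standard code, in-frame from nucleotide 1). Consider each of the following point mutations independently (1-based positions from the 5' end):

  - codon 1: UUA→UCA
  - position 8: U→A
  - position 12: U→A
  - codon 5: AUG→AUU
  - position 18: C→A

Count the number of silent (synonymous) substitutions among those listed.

2

Codon 1: UUA (Leu) → UCA (Ser) — missense.
Codon 3: GUA (Val) → GAA (Glu) — missense.
Codon 4: GGU (Gly) → GGA (Gly) — synonymous.
Codon 5: AUG (Met) → AUU (Ile) — missense.
Codon 6: AUC (Ile) → AUA (Ile) — synonymous.
Synonymous: 2 of 5.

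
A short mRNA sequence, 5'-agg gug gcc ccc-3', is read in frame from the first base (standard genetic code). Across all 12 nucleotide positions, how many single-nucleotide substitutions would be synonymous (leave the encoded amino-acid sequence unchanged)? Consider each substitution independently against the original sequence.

Codon 1 (AGG, Arg): 2 synonymous substitutions.
Codon 2 (GUG, Val): 3 synonymous substitutions.
Codon 3 (GCC, Ala): 3 synonymous substitutions.
Codon 4 (CCC, Pro): 3 synonymous substitutions.
Total: 2 + 3 + 3 + 3 = 11.

11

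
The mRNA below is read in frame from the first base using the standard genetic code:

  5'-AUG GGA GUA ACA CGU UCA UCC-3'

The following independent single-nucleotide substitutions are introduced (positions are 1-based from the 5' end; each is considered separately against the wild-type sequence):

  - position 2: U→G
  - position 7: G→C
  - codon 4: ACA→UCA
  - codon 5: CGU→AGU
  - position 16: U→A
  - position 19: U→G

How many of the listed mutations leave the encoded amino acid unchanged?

0

Codon 1: AUG (Met) → AGG (Arg) — missense.
Codon 3: GUA (Val) → CUA (Leu) — missense.
Codon 4: ACA (Thr) → UCA (Ser) — missense.
Codon 5: CGU (Arg) → AGU (Ser) — missense.
Codon 6: UCA (Ser) → ACA (Thr) — missense.
Codon 7: UCC (Ser) → GCC (Ala) — missense.
Synonymous: 0 of 6.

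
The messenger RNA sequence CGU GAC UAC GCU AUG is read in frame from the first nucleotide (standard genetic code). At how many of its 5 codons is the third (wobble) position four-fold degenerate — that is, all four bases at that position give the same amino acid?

2

Codon 1 CGU (Arg): third position 4-fold.
Codon 2 GAC (Asp): third position 2-fold.
Codon 3 UAC (Tyr): third position 2-fold.
Codon 4 GCU (Ala): third position 4-fold.
Codon 5 AUG (Met): third position 1-fold.
Four-fold degenerate third positions: 2.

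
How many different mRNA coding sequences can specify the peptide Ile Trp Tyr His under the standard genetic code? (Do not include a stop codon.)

12

Ile: 3 codons.
Trp: 1 codon.
Tyr: 2 codons.
His: 2 codons.
3 × 1 × 2 × 2 = 12.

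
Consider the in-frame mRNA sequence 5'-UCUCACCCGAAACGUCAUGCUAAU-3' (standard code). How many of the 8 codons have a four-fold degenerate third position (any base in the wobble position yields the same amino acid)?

Codon 1 UCU (Ser): third position 4-fold.
Codon 2 CAC (His): third position 2-fold.
Codon 3 CCG (Pro): third position 4-fold.
Codon 4 AAA (Lys): third position 2-fold.
Codon 5 CGU (Arg): third position 4-fold.
Codon 6 CAU (His): third position 2-fold.
Codon 7 GCU (Ala): third position 4-fold.
Codon 8 AAU (Asn): third position 2-fold.
Four-fold degenerate third positions: 4.

4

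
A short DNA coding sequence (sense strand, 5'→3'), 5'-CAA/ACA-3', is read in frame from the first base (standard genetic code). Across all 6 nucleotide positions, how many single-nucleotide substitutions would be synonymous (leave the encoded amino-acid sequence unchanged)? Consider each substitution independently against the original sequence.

4

Codon 1 (CAA, Gln): 1 synonymous substitution.
Codon 2 (ACA, Thr): 3 synonymous substitutions.
Total: 1 + 3 = 4.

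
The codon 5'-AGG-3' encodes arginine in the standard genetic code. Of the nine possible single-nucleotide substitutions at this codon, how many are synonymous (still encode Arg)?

Position 1: CGG → 1 synonymous.
Position 2: none → 0 synonymous.
Position 3: AGA → 1 synonymous.
Total: 1 + 0 + 1 = 2.

2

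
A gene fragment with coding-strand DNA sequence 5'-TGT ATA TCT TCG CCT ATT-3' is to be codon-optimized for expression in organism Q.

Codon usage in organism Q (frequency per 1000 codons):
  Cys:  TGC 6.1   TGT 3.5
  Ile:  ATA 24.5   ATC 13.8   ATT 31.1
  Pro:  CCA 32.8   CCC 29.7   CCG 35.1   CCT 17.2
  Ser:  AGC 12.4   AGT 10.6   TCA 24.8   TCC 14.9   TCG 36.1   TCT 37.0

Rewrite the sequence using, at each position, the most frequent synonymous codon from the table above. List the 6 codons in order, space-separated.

TGC ATT TCT TCT CCG ATT

Codon 1 (Cys): best is TGC at 6.1.
Codon 2 (Ile): best is ATT at 31.1.
Codon 3 (Ser): best is TCT at 37.0.
Codon 4 (Ser): best is TCT at 37.0.
Codon 5 (Pro): best is CCG at 35.1.
Codon 6 (Ile): best is ATT at 31.1.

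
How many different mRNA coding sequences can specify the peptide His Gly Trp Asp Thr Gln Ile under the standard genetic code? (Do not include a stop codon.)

His: 2 codons.
Gly: 4 codons.
Trp: 1 codon.
Asp: 2 codons.
Thr: 4 codons.
Gln: 2 codons.
Ile: 3 codons.
2 × 4 × 1 × 2 × 4 × 2 × 3 = 384.

384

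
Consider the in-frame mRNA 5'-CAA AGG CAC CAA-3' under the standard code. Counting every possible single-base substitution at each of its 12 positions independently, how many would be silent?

5

Codon 1 (CAA, Gln): 1 synonymous substitution.
Codon 2 (AGG, Arg): 2 synonymous substitutions.
Codon 3 (CAC, His): 1 synonymous substitution.
Codon 4 (CAA, Gln): 1 synonymous substitution.
Total: 1 + 2 + 1 + 1 = 5.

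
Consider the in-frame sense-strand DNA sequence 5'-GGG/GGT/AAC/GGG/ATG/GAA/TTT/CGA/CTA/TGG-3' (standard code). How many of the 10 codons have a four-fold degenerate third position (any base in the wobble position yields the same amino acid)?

5

Codon 1 GGG (Gly): third position 4-fold.
Codon 2 GGT (Gly): third position 4-fold.
Codon 3 AAC (Asn): third position 2-fold.
Codon 4 GGG (Gly): third position 4-fold.
Codon 5 ATG (Met): third position 1-fold.
Codon 6 GAA (Glu): third position 2-fold.
Codon 7 TTT (Phe): third position 2-fold.
Codon 8 CGA (Arg): third position 4-fold.
Codon 9 CTA (Leu): third position 4-fold.
Codon 10 TGG (Trp): third position 1-fold.
Four-fold degenerate third positions: 5.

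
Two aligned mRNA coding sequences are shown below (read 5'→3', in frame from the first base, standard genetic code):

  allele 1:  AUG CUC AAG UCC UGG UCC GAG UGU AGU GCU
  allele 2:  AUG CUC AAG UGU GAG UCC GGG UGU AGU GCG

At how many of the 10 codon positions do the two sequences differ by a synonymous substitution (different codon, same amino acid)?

Codon 1: AUG Met / AUG Met — identical.
Codon 2: CUC Leu / CUC Leu — identical.
Codon 3: AAG Lys / AAG Lys — identical.
Codon 4: UCC Ser / UGU Cys — nonsynonymous.
Codon 5: UGG Trp / GAG Glu — nonsynonymous.
Codon 6: UCC Ser / UCC Ser — identical.
Codon 7: GAG Glu / GGG Gly — nonsynonymous.
Codon 8: UGU Cys / UGU Cys — identical.
Codon 9: AGU Ser / AGU Ser — identical.
Codon 10: GCU Ala / GCG Ala — synonymous.
Synonymous differences: 1.

1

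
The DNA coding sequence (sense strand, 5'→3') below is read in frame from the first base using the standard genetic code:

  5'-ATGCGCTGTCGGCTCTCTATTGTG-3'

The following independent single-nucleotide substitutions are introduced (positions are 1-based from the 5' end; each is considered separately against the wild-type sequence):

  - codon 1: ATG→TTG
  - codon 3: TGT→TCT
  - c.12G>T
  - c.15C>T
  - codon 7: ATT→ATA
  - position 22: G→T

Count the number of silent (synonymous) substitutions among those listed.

3

Codon 1: ATG (Met) → TTG (Leu) — missense.
Codon 3: TGT (Cys) → TCT (Ser) — missense.
Codon 4: CGG (Arg) → CGT (Arg) — synonymous.
Codon 5: CTC (Leu) → CTT (Leu) — synonymous.
Codon 7: ATT (Ile) → ATA (Ile) — synonymous.
Codon 8: GTG (Val) → TTG (Leu) — missense.
Synonymous: 3 of 6.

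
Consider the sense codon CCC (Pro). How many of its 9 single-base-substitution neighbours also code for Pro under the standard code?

3

Position 1: none → 0 synonymous.
Position 2: none → 0 synonymous.
Position 3: CCU, CCA, CCG → 3 synonymous.
Total: 0 + 0 + 3 = 3.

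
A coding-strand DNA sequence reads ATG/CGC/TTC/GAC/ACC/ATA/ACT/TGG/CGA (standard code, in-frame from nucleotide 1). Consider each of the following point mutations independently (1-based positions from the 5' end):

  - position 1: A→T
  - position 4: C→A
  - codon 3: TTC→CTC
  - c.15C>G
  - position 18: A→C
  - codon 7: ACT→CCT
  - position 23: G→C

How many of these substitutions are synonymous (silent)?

Codon 1: ATG (Met) → TTG (Leu) — missense.
Codon 2: CGC (Arg) → AGC (Ser) — missense.
Codon 3: TTC (Phe) → CTC (Leu) — missense.
Codon 5: ACC (Thr) → ACG (Thr) — synonymous.
Codon 6: ATA (Ile) → ATC (Ile) — synonymous.
Codon 7: ACT (Thr) → CCT (Pro) — missense.
Codon 8: TGG (Trp) → TCG (Ser) — missense.
Synonymous: 2 of 7.

2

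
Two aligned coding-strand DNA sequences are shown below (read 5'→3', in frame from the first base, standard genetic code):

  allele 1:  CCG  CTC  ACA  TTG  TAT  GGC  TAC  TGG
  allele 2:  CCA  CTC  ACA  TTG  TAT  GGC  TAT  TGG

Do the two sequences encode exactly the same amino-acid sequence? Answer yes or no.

Codon 1: CCG Pro / CCA Pro — synonymous.
Codon 2: CTC Leu / CTC Leu — identical.
Codon 3: ACA Thr / ACA Thr — identical.
Codon 4: TTG Leu / TTG Leu — identical.
Codon 5: TAT Tyr / TAT Tyr — identical.
Codon 6: GGC Gly / GGC Gly — identical.
Codon 7: TAC Tyr / TAT Tyr — synonymous.
Codon 8: TGG Trp / TGG Trp — identical.
Nonsynonymous differences: 0 → same protein.

yes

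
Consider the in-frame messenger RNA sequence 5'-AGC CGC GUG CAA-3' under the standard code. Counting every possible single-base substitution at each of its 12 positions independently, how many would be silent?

8

Codon 1 (AGC, Ser): 1 synonymous substitution.
Codon 2 (CGC, Arg): 3 synonymous substitutions.
Codon 3 (GUG, Val): 3 synonymous substitutions.
Codon 4 (CAA, Gln): 1 synonymous substitution.
Total: 1 + 3 + 3 + 1 = 8.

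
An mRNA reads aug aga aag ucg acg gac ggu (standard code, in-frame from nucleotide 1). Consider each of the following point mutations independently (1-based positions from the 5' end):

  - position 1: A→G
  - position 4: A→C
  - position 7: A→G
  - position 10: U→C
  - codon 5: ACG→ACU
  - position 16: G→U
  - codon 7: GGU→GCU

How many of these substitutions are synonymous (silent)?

2

Codon 1: AUG (Met) → GUG (Val) — missense.
Codon 2: AGA (Arg) → CGA (Arg) — synonymous.
Codon 3: AAG (Lys) → GAG (Glu) — missense.
Codon 4: UCG (Ser) → CCG (Pro) — missense.
Codon 5: ACG (Thr) → ACU (Thr) — synonymous.
Codon 6: GAC (Asp) → UAC (Tyr) — missense.
Codon 7: GGU (Gly) → GCU (Ala) — missense.
Synonymous: 2 of 7.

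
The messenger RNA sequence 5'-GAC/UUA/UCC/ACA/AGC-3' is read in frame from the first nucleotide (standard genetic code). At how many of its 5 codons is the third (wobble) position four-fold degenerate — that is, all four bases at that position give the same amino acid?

2

Codon 1 GAC (Asp): third position 2-fold.
Codon 2 UUA (Leu): third position 2-fold.
Codon 3 UCC (Ser): third position 4-fold.
Codon 4 ACA (Thr): third position 4-fold.
Codon 5 AGC (Ser): third position 2-fold.
Four-fold degenerate third positions: 2.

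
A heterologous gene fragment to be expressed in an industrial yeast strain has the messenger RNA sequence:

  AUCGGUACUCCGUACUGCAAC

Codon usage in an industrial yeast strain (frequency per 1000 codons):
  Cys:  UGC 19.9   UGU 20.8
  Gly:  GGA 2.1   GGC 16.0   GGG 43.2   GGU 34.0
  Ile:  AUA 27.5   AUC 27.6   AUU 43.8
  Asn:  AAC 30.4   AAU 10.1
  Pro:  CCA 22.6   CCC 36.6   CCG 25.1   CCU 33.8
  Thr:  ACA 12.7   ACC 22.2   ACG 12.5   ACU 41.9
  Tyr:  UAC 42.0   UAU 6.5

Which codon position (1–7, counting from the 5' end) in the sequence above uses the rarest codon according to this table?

6

Codon 1 AUC (Ile): 27.6 per 1000.
Codon 2 GGU (Gly): 34.0 per 1000.
Codon 3 ACU (Thr): 41.9 per 1000.
Codon 4 CCG (Pro): 25.1 per 1000.
Codon 5 UAC (Tyr): 42.0 per 1000.
Codon 6 UGC (Cys): 19.9 per 1000.
Codon 7 AAC (Asn): 30.4 per 1000.
Lowest frequency is 19.9 at codon 6.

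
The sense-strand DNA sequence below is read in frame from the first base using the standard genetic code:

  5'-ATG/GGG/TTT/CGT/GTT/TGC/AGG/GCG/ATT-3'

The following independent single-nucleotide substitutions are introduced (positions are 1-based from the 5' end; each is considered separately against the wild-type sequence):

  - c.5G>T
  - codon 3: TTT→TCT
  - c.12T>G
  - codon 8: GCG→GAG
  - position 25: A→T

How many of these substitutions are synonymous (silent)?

Codon 2: GGG (Gly) → GTG (Val) — missense.
Codon 3: TTT (Phe) → TCT (Ser) — missense.
Codon 4: CGT (Arg) → CGG (Arg) — synonymous.
Codon 8: GCG (Ala) → GAG (Glu) — missense.
Codon 9: ATT (Ile) → TTT (Phe) — missense.
Synonymous: 1 of 5.

1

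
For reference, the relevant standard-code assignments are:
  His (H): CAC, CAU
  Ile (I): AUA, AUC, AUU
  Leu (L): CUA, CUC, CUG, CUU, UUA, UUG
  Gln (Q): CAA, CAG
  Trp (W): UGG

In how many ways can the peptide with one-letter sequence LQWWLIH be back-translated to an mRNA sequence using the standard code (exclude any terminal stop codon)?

Leu: 6 codons.
Gln: 2 codons.
Trp: 1 codon.
Trp: 1 codon.
Leu: 6 codons.
Ile: 3 codons.
His: 2 codons.
6 × 2 × 1 × 1 × 6 × 3 × 2 = 432.

432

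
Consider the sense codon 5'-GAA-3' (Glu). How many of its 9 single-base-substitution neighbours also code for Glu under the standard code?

1

Position 1: none → 0 synonymous.
Position 2: none → 0 synonymous.
Position 3: GAG → 1 synonymous.
Total: 0 + 0 + 1 = 1.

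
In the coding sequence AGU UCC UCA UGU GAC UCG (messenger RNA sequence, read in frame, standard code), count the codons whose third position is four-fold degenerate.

Codon 1 AGU (Ser): third position 2-fold.
Codon 2 UCC (Ser): third position 4-fold.
Codon 3 UCA (Ser): third position 4-fold.
Codon 4 UGU (Cys): third position 2-fold.
Codon 5 GAC (Asp): third position 2-fold.
Codon 6 UCG (Ser): third position 4-fold.
Four-fold degenerate third positions: 3.

3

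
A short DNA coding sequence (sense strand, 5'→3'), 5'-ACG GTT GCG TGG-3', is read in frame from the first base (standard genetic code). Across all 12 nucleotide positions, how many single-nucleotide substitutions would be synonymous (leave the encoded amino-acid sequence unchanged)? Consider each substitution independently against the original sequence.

9

Codon 1 (ACG, Thr): 3 synonymous substitutions.
Codon 2 (GTT, Val): 3 synonymous substitutions.
Codon 3 (GCG, Ala): 3 synonymous substitutions.
Codon 4 (TGG, Trp): 0 synonymous substitutions.
Total: 3 + 3 + 3 + 0 = 9.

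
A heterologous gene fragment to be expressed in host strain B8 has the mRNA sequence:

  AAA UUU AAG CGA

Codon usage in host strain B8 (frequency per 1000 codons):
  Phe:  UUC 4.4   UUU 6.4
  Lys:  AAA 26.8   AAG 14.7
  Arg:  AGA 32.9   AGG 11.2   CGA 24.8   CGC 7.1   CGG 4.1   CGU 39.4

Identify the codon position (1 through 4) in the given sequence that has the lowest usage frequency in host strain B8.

2

Codon 1 AAA (Lys): 26.8 per 1000.
Codon 2 UUU (Phe): 6.4 per 1000.
Codon 3 AAG (Lys): 14.7 per 1000.
Codon 4 CGA (Arg): 24.8 per 1000.
Lowest frequency is 6.4 at codon 2.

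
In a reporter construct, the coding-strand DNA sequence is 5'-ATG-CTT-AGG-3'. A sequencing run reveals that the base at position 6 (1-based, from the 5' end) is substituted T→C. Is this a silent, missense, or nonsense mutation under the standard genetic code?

Position 6 falls in codon 2: CTT → Leu.
After the substitution the codon is CTC → Leu.
Both encode Leu, so the change is synonymous.

silent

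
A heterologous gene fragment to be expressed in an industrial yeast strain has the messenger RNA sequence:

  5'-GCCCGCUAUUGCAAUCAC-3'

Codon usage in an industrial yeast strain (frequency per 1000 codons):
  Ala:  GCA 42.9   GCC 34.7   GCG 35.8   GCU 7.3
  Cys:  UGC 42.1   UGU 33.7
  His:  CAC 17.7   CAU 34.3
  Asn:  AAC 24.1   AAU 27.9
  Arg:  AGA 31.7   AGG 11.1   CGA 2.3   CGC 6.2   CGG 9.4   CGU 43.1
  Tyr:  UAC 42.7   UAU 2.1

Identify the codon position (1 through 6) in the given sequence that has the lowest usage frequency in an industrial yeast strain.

Codon 1 GCC (Ala): 34.7 per 1000.
Codon 2 CGC (Arg): 6.2 per 1000.
Codon 3 UAU (Tyr): 2.1 per 1000.
Codon 4 UGC (Cys): 42.1 per 1000.
Codon 5 AAU (Asn): 27.9 per 1000.
Codon 6 CAC (His): 17.7 per 1000.
Lowest frequency is 2.1 at codon 3.

3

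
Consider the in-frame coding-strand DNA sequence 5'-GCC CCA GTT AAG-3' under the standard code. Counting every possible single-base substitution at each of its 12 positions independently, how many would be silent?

10

Codon 1 (GCC, Ala): 3 synonymous substitutions.
Codon 2 (CCA, Pro): 3 synonymous substitutions.
Codon 3 (GTT, Val): 3 synonymous substitutions.
Codon 4 (AAG, Lys): 1 synonymous substitution.
Total: 3 + 3 + 3 + 1 = 10.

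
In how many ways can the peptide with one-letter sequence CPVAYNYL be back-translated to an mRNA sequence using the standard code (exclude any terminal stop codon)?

Cys: 2 codons.
Pro: 4 codons.
Val: 4 codons.
Ala: 4 codons.
Tyr: 2 codons.
Asn: 2 codons.
Tyr: 2 codons.
Leu: 6 codons.
2 × 4 × 4 × 4 × 2 × 2 × 2 × 6 = 6144.

6144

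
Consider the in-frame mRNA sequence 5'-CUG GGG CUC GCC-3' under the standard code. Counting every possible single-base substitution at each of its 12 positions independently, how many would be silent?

13

Codon 1 (CUG, Leu): 4 synonymous substitutions.
Codon 2 (GGG, Gly): 3 synonymous substitutions.
Codon 3 (CUC, Leu): 3 synonymous substitutions.
Codon 4 (GCC, Ala): 3 synonymous substitutions.
Total: 4 + 3 + 3 + 3 = 13.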